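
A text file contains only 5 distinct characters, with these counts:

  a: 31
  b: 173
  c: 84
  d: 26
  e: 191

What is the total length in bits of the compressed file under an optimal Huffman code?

1017

Merge the two smallest weights repeatedly:
combine d(26), a(31) → 57
combine 57, c(84) → 141
combine 141, b(173) → 314
combine e(191), 314 → 505
Each symbol's bit-cost is frequency × depth; summing gives 1017 bits (equivalently 57 + 141 + 314 + 505).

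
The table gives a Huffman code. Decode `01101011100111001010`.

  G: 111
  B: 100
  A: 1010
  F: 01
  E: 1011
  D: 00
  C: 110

Read left to right; each codeword is recognised as soon as it completes (prefix code):
  01→F | 1010→A | 111→G | 00→D | 111→G | 00→D | 1010→A
Decoded message: FAGDGDA

FAGDGDA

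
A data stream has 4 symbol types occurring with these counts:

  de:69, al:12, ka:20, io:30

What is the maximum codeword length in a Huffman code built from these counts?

Merge the two lowest-weight nodes at each step:
al(12) + ka(20) → 32
io(30) + 32 → 62
62 + de(69) → 131
Maximum depth reached is 3.

3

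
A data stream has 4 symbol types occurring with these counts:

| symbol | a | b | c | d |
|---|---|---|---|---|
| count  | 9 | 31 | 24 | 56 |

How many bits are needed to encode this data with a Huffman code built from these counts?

217

Merge the two smallest weights repeatedly:
combine a(9), c(24) → 33
combine b(31), 33 → 64
combine d(56), 64 → 120
The encoded length is the sum of every internal node's weight: 33 + 64 + 120 = 217 bits.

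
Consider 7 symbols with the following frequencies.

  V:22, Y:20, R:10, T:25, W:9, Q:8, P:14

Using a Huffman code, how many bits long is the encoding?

Greedily combine the two least-frequent nodes:
merge Q(8) and W(9): 17
merge R(10) and P(14): 24
merge 17 and Y(20): 37
merge V(22) and 24: 46
merge T(25) and 37: 62
merge 46 and 62: 108
Each symbol's bit-cost is frequency × depth; summing gives 294 bits (equivalently 17 + 24 + 37 + 46 + 62 + 108).

294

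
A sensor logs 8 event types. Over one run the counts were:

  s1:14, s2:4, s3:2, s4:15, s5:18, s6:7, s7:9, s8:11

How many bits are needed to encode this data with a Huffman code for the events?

226

Merge the two smallest weights repeatedly:
s3(2) + s2(4) → 6
6 + s6(7) → 13
s7(9) + s8(11) → 20
13 + s1(14) → 27
s4(15) + s5(18) → 33
20 + 27 → 47
33 + 47 → 80
Total encoded bits = sum of merged weights = 6 + 13 + 20 + 27 + 33 + 47 + 80 = 226.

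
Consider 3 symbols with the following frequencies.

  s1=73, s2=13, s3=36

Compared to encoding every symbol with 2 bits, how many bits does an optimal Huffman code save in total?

73

Fixed-length: 2 bits × 122 symbols = 244 bits.
Huffman merges:
combine s2(13), s3(36) → 49
combine 49, s1(73) → 122
Huffman total = 49 + 122 = 171 bits.
Saving = 244 − 171 = 73 bits.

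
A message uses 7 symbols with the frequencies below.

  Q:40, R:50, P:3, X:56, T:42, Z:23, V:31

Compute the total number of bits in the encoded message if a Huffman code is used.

Merge the two smallest weights repeatedly:
combine P(3), Z(23) → 26
combine 26, V(31) → 57
combine Q(40), T(42) → 82
combine R(50), X(56) → 106
combine 57, 82 → 139
combine 106, 139 → 245
The encoded length is the sum of every internal node's weight: 26 + 57 + 82 + 106 + 139 + 245 = 655 bits.

655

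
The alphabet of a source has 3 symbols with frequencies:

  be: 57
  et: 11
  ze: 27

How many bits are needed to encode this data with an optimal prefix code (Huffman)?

Greedily combine the two least-frequent nodes:
et(11) + ze(27) → 38
38 + be(57) → 95
The encoded length is the sum of every internal node's weight: 38 + 95 = 133 bits.

133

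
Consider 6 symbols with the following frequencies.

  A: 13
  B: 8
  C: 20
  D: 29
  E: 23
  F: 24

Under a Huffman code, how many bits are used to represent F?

2

Huffman merges, smallest pair first:
merge B(8) and A(13): 21
merge C(20) and 21: 41
merge E(23) and F(24): 47
merge D(29) and 41: 70
merge 47 and 70: 117
F's leaf is at depth 2, giving a 2-bit codeword.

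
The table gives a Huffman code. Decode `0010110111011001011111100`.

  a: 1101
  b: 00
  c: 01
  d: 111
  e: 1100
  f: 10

Read left to right; each codeword is recognised as soon as it completes (prefix code):
  00→b | 10→f | 1101→a | 1101→a | 10→f | 01→c | 01→c | 111→d | 1100→e
Decoded message: bfaafccde

bfaafccde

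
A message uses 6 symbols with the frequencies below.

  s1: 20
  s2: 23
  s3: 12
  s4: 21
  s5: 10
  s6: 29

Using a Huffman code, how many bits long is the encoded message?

Build the Huffman tree bottom-up:
s5(10) + s3(12) → 22
s1(20) + s4(21) → 41
22 + s2(23) → 45
s6(29) + 41 → 70
45 + 70 → 115
Each symbol's bit-cost is frequency × depth; summing gives 293 bits (equivalently 22 + 41 + 45 + 70 + 115).

293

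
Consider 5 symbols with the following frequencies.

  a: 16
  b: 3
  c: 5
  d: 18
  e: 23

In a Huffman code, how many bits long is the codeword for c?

Build the tree from the bottom:
combine b(3), c(5) → 8
combine 8, a(16) → 24
combine d(18), e(23) → 41
combine 24, 41 → 65
c's leaf is at depth 3, giving a 3-bit codeword.

3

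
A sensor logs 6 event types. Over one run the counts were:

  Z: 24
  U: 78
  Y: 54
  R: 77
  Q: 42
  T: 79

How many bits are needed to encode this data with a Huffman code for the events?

894

Merge the two smallest weights repeatedly:
combine Z(24), Q(42) → 66
combine Y(54), 66 → 120
combine R(77), U(78) → 155
combine T(79), 120 → 199
combine 155, 199 → 354
Each symbol's bit-cost is frequency × depth; summing gives 894 bits (equivalently 66 + 120 + 155 + 199 + 354).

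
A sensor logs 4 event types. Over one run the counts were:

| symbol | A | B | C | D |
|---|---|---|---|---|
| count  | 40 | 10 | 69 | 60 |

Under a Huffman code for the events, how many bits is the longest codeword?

3

Merge the two lowest-weight nodes at each step:
B(10) + A(40) → 50
50 + D(60) → 110
C(69) + 110 → 179
The first pair merged (B, A) ends up deepest, at depth 3.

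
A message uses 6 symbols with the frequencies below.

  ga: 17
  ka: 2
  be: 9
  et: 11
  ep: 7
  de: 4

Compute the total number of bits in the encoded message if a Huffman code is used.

119

Build the Huffman tree bottom-up:
combine ka(2), de(4) → 6
combine 6, ep(7) → 13
combine be(9), et(11) → 20
combine 13, ga(17) → 30
combine 20, 30 → 50
The encoded length is the sum of every internal node's weight: 6 + 13 + 20 + 30 + 50 = 119 bits.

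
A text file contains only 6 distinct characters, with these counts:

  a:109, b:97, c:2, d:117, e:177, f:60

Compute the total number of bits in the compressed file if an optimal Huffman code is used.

Merge the two smallest weights repeatedly:
combine c(2), f(60) → 62
combine 62, b(97) → 159
combine a(109), d(117) → 226
combine 159, e(177) → 336
combine 226, 336 → 562
The encoded length is the sum of every internal node's weight: 62 + 159 + 226 + 336 + 562 = 1345 bits.

1345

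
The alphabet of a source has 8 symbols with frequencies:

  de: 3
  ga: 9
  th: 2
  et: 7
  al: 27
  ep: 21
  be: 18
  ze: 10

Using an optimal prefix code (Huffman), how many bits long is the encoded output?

Greedily combine the two least-frequent nodes:
combine th(2), de(3) → 5
combine 5, et(7) → 12
combine ga(9), ze(10) → 19
combine 12, be(18) → 30
combine 19, ep(21) → 40
combine al(27), 30 → 57
combine 40, 57 → 97
Total encoded bits = sum of merged weights = 5 + 12 + 19 + 30 + 40 + 57 + 97 = 260.

260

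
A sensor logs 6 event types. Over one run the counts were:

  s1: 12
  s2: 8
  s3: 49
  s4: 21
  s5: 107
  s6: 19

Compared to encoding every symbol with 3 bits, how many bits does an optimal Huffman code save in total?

Fixed-length: 3 bits × 216 symbols = 648 bits.
Huffman merges:
combine s2(8), s1(12) → 20
combine s6(19), 20 → 39
combine s4(21), 39 → 60
combine s3(49), 60 → 109
combine s5(107), 109 → 216
Huffman total = 20 + 39 + 60 + 109 + 216 = 444 bits.
Saving = 648 − 444 = 204 bits.

204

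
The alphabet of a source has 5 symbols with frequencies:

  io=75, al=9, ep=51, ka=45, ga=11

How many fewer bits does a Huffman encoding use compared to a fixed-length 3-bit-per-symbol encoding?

181

Fixed-length: 3 bits × 191 symbols = 573 bits.
Huffman merges:
combine al(9), ga(11) → 20
combine 20, ka(45) → 65
combine ep(51), 65 → 116
combine io(75), 116 → 191
Huffman total = 20 + 65 + 116 + 191 = 392 bits.
Saving = 573 − 392 = 181 bits.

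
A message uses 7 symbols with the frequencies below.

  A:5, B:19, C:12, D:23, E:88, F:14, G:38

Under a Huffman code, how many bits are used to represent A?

5

Build the tree from the bottom:
merge A(5) and C(12): 17
merge F(14) and 17: 31
merge B(19) and D(23): 42
merge 31 and G(38): 69
merge 42 and 69: 111
merge E(88) and 111: 199
The subtree containing A is merged 5 times, so code length = 5.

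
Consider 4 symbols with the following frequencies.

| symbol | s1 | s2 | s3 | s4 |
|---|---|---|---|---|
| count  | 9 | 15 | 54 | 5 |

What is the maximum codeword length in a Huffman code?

Merge the two lowest-weight nodes at each step:
combine s4(5), s1(9) → 14
combine 14, s2(15) → 29
combine 29, s3(54) → 83
Maximum depth reached is 3.

3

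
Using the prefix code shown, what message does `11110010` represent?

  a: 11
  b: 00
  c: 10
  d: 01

Read left to right; each codeword is recognised as soon as it completes (prefix code):
  11→a | 11→a | 00→b | 10→c
Decoded message: aabc

aabc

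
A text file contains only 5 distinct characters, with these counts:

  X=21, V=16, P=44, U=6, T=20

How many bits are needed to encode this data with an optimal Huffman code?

Greedily combine the two least-frequent nodes:
combine U(6), V(16) → 22
combine T(20), X(21) → 41
combine 22, 41 → 63
combine P(44), 63 → 107
Each symbol's bit-cost is frequency × depth; summing gives 233 bits (equivalently 22 + 41 + 63 + 107).

233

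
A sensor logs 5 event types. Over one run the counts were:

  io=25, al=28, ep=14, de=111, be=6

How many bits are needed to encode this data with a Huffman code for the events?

Greedily combine the two least-frequent nodes:
combine be(6), ep(14) → 20
combine 20, io(25) → 45
combine al(28), 45 → 73
combine 73, de(111) → 184
Each symbol's bit-cost is frequency × depth; summing gives 322 bits (equivalently 20 + 45 + 73 + 184).

322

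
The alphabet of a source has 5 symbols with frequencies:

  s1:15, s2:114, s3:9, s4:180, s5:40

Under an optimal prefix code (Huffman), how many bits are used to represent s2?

Huffman merges, smallest pair first:
combine s3(9), s1(15) → 24
combine 24, s5(40) → 64
combine 64, s2(114) → 178
combine 178, s4(180) → 358
s2's leaf is at depth 2, giving a 2-bit codeword.

2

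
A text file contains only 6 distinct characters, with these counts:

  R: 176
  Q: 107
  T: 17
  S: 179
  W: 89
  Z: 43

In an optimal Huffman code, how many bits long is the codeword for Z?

Huffman merges, smallest pair first:
T(17) + Z(43) → 60
60 + W(89) → 149
Q(107) + 149 → 256
R(176) + S(179) → 355
256 + 355 → 611
Z sits 4 levels below the root, so its codeword is 4 bits.

4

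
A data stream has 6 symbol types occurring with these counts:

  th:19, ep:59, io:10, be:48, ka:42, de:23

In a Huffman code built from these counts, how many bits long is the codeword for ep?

2

Build the tree from the bottom:
merge io(10) and th(19): 29
merge de(23) and 29: 52
merge ka(42) and be(48): 90
merge 52 and ep(59): 111
merge 90 and 111: 201
ep's leaf is at depth 2, giving a 2-bit codeword.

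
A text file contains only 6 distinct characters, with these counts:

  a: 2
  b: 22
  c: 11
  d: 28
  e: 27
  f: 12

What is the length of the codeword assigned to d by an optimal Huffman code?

2

Repeatedly merge the two smallest:
combine a(2), c(11) → 13
combine f(12), 13 → 25
combine b(22), 25 → 47
combine e(27), d(28) → 55
combine 47, 55 → 102
The subtree containing d is merged 2 times, so code length = 2.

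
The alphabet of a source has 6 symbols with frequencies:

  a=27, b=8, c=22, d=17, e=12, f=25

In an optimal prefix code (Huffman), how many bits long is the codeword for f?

2

Repeatedly merge the two smallest:
combine b(8), e(12) → 20
combine d(17), 20 → 37
combine c(22), f(25) → 47
combine a(27), 37 → 64
combine 47, 64 → 111
f sits 2 levels below the root, so its codeword is 2 bits.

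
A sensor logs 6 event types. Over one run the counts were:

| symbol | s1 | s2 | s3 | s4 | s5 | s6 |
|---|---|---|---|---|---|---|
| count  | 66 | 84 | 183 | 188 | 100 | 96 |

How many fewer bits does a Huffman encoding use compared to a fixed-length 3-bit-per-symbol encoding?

371

Fixed-length: 3 bits × 717 symbols = 2151 bits.
Huffman merges:
s1(66) + s2(84) → 150
s6(96) + s5(100) → 196
150 + s3(183) → 333
s4(188) + 196 → 384
333 + 384 → 717
Huffman total = 150 + 196 + 333 + 384 + 717 = 1780 bits.
Saving = 2151 − 1780 = 371 bits.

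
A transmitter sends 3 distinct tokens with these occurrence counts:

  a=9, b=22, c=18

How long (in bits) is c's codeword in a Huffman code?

Build the tree from the bottom:
a(9) + c(18) → 27
b(22) + 27 → 49
The subtree containing c is merged 2 times, so code length = 2.

2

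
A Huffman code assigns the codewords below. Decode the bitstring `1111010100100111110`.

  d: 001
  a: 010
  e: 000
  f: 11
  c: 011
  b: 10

ffabacfb

Read left to right; each codeword is recognised as soon as it completes (prefix code):
  11→f | 11→f | 010→a | 10→b | 010→a | 011→c | 11→f | 10→b
Decoded message: ffabacfb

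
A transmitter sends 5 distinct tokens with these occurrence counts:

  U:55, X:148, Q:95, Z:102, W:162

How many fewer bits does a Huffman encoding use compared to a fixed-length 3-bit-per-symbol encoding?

Fixed-length: 3 bits × 562 symbols = 1686 bits.
Huffman merges:
merge U(55) and Q(95): 150
merge Z(102) and X(148): 250
merge 150 and W(162): 312
merge 250 and 312: 562
Huffman total = 150 + 250 + 312 + 562 = 1274 bits.
Saving = 1686 − 1274 = 412 bits.

412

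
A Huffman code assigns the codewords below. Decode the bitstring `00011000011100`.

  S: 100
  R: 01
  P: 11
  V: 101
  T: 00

Read left to right; each codeword is recognised as soon as it completes (prefix code):
  00→T | 01→R | 100→S | 00→T | 11→P | 100→S
Decoded message: TRSTPS

TRSTPS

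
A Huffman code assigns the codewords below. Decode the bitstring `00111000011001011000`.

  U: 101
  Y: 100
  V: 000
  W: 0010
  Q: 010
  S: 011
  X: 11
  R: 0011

RYRWXV

Read left to right; each codeword is recognised as soon as it completes (prefix code):
  0011→R | 100→Y | 0011→R | 0010→W | 11→X | 000→V
Decoded message: RYRWXV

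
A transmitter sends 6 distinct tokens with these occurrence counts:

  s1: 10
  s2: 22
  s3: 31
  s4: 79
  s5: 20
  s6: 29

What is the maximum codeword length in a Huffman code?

Merge the two lowest-weight nodes at each step:
merge s1(10) and s5(20): 30
merge s2(22) and s6(29): 51
merge 30 and s3(31): 61
merge 51 and 61: 112
merge s4(79) and 112: 191
Maximum depth reached is 4.

4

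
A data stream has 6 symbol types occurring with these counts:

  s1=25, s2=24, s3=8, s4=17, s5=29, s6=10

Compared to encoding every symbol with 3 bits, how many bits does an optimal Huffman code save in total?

Fixed-length: 3 bits × 113 symbols = 339 bits.
Huffman merges:
combine s3(8), s6(10) → 18
combine s4(17), 18 → 35
combine s2(24), s1(25) → 49
combine s5(29), 35 → 64
combine 49, 64 → 113
Huffman total = 18 + 35 + 49 + 64 + 113 = 279 bits.
Saving = 339 − 279 = 60 bits.

60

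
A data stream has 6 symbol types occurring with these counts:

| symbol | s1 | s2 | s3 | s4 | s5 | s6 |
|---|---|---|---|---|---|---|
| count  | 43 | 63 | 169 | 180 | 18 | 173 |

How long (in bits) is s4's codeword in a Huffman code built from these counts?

2

Build the tree from the bottom:
s5(18) + s1(43) → 61
61 + s2(63) → 124
124 + s3(169) → 293
s6(173) + s4(180) → 353
293 + 353 → 646
s4 sits 2 levels below the root, so its codeword is 2 bits.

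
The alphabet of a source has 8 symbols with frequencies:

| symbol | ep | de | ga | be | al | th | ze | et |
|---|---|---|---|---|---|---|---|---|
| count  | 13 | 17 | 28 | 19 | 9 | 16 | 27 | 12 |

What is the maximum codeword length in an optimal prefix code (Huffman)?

Merge the two lowest-weight nodes at each step:
merge al(9) and et(12): 21
merge ep(13) and th(16): 29
merge de(17) and be(19): 36
merge 21 and ze(27): 48
merge ga(28) and 29: 57
merge 36 and 48: 84
merge 57 and 84: 141
Maximum depth reached is 4.

4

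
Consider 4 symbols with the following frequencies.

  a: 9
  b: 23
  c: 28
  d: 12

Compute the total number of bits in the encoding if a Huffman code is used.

137

Greedily combine the two least-frequent nodes:
a(9) + d(12) → 21
21 + b(23) → 44
c(28) + 44 → 72
Total encoded bits = sum of merged weights = 21 + 44 + 72 = 137.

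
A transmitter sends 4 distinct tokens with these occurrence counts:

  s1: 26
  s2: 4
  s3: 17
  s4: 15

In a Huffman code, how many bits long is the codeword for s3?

2

Huffman merges, smallest pair first:
s2(4) + s4(15) → 19
s3(17) + 19 → 36
s1(26) + 36 → 62
The subtree containing s3 is merged 2 times, so code length = 2.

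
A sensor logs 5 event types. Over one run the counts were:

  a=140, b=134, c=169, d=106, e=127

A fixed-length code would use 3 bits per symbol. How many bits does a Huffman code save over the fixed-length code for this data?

Fixed-length: 3 bits × 676 symbols = 2028 bits.
Huffman merges:
merge d(106) and e(127): 233
merge b(134) and a(140): 274
merge c(169) and 233: 402
merge 274 and 402: 676
Huffman total = 233 + 274 + 402 + 676 = 1585 bits.
Saving = 2028 − 1585 = 443 bits.

443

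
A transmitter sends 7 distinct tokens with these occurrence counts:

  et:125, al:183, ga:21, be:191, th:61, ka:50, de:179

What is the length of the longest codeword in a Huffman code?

5

Merge the two lowest-weight nodes at each step:
ga(21) + ka(50) → 71
th(61) + 71 → 132
et(125) + 132 → 257
de(179) + al(183) → 362
be(191) + 257 → 448
362 + 448 → 810
Maximum depth reached is 5.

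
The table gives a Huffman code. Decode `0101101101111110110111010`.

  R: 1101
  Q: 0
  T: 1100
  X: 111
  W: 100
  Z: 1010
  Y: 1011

QYQRXRYZ

Read left to right; each codeword is recognised as soon as it completes (prefix code):
  0→Q | 1011→Y | 0→Q | 1101→R | 111→X | 1101→R | 1011→Y | 1010→Z
Decoded message: QYQRXRYZ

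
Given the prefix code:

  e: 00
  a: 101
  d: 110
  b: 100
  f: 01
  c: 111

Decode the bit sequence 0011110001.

Read left to right; each codeword is recognised as soon as it completes (prefix code):
  00→e | 111→c | 100→b | 01→f
Decoded message: ecbf

ecbf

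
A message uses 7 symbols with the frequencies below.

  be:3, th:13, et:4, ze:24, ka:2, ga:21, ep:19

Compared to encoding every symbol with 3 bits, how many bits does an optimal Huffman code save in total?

Fixed-length: 3 bits × 86 symbols = 258 bits.
Huffman merges:
merge ka(2) and be(3): 5
merge et(4) and 5: 9
merge 9 and th(13): 22
merge ep(19) and ga(21): 40
merge 22 and ze(24): 46
merge 40 and 46: 86
Huffman total = 5 + 9 + 22 + 40 + 46 + 86 = 208 bits.
Saving = 258 − 208 = 50 bits.

50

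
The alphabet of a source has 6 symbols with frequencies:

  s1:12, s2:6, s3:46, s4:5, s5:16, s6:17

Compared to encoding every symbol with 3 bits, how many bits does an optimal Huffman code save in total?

Fixed-length: 3 bits × 102 symbols = 306 bits.
Huffman merges:
combine s4(5), s2(6) → 11
combine 11, s1(12) → 23
combine s5(16), s6(17) → 33
combine 23, 33 → 56
combine s3(46), 56 → 102
Huffman total = 11 + 23 + 33 + 56 + 102 = 225 bits.
Saving = 306 − 225 = 81 bits.

81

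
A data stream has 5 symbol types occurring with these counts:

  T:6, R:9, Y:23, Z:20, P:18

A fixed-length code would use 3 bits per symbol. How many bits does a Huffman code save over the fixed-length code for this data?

61

Fixed-length: 3 bits × 76 symbols = 228 bits.
Huffman merges:
merge T(6) and R(9): 15
merge 15 and P(18): 33
merge Z(20) and Y(23): 43
merge 33 and 43: 76
Huffman total = 15 + 33 + 43 + 76 = 167 bits.
Saving = 228 − 167 = 61 bits.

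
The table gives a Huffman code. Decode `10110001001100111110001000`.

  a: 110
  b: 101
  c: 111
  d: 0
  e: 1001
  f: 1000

bfeecff

Read left to right; each codeword is recognised as soon as it completes (prefix code):
  101→b | 1000→f | 1001→e | 1001→e | 111→c | 1000→f | 1000→f
Decoded message: bfeecff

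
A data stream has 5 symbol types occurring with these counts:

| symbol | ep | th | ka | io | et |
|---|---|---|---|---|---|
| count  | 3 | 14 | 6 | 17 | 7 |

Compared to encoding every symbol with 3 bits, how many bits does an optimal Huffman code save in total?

Fixed-length: 3 bits × 47 symbols = 141 bits.
Huffman merges:
combine ep(3), ka(6) → 9
combine et(7), 9 → 16
combine th(14), 16 → 30
combine io(17), 30 → 47
Huffman total = 9 + 16 + 30 + 47 = 102 bits.
Saving = 141 − 102 = 39 bits.

39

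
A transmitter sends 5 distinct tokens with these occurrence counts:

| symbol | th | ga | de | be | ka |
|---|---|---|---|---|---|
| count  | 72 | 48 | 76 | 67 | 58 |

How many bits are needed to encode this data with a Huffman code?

Greedily combine the two least-frequent nodes:
ga(48) + ka(58) → 106
be(67) + th(72) → 139
de(76) + 106 → 182
139 + 182 → 321
Total encoded bits = sum of merged weights = 106 + 139 + 182 + 321 = 748.

748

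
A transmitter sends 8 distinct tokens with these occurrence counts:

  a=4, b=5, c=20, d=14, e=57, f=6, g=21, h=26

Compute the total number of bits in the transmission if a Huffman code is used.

398

Greedily combine the two least-frequent nodes:
merge a(4) and b(5): 9
merge f(6) and 9: 15
merge d(14) and 15: 29
merge c(20) and g(21): 41
merge h(26) and 29: 55
merge 41 and 55: 96
merge e(57) and 96: 153
The encoded length is the sum of every internal node's weight: 9 + 15 + 29 + 41 + 55 + 96 + 153 = 398 bits.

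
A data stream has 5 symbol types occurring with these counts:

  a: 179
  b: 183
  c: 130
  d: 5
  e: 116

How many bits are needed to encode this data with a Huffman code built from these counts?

1347

Greedily combine the two least-frequent nodes:
merge d(5) and e(116): 121
merge 121 and c(130): 251
merge a(179) and b(183): 362
merge 251 and 362: 613
Each symbol's bit-cost is frequency × depth; summing gives 1347 bits (equivalently 121 + 251 + 362 + 613).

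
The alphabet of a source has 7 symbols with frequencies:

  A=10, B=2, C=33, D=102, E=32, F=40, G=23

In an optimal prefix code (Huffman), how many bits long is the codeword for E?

Huffman merges, smallest pair first:
B(2) + A(10) → 12
12 + G(23) → 35
E(32) + C(33) → 65
35 + F(40) → 75
65 + 75 → 140
D(102) + 140 → 242
E's leaf is at depth 3, giving a 3-bit codeword.

3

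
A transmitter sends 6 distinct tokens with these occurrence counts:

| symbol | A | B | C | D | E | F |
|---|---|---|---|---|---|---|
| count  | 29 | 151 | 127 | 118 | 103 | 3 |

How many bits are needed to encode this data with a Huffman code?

1229

Merge the two smallest weights repeatedly:
F(3) + A(29) → 32
32 + E(103) → 135
D(118) + C(127) → 245
135 + B(151) → 286
245 + 286 → 531
Each symbol's bit-cost is frequency × depth; summing gives 1229 bits (equivalently 32 + 135 + 245 + 286 + 531).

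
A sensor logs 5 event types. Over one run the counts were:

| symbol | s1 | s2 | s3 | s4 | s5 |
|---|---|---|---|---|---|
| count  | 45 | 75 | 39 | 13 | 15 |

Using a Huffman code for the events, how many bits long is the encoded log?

394

Greedily combine the two least-frequent nodes:
s4(13) + s5(15) → 28
28 + s3(39) → 67
s1(45) + 67 → 112
s2(75) + 112 → 187
The encoded length is the sum of every internal node's weight: 28 + 67 + 112 + 187 = 394 bits.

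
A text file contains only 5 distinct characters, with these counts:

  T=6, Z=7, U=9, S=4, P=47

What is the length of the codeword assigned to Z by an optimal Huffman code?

3

Build the tree from the bottom:
S(4) + T(6) → 10
Z(7) + U(9) → 16
10 + 16 → 26
26 + P(47) → 73
Z sits 3 levels below the root, so its codeword is 3 bits.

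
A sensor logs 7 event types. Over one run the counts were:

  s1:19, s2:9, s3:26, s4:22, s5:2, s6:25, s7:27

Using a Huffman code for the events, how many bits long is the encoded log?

Merge the two smallest weights repeatedly:
merge s5(2) and s2(9): 11
merge 11 and s1(19): 30
merge s4(22) and s6(25): 47
merge s3(26) and s7(27): 53
merge 30 and 47: 77
merge 53 and 77: 130
Each symbol's bit-cost is frequency × depth; summing gives 348 bits (equivalently 11 + 30 + 47 + 53 + 77 + 130).

348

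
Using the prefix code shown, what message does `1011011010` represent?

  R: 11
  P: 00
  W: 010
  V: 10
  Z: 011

Read left to right; each codeword is recognised as soon as it completes (prefix code):
  10→V | 11→R | 011→Z | 010→W
Decoded message: VRZW

VRZW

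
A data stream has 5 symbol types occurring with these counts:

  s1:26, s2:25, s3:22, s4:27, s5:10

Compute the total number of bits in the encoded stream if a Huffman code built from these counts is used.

Merge the two smallest weights repeatedly:
combine s5(10), s3(22) → 32
combine s2(25), s1(26) → 51
combine s4(27), 32 → 59
combine 51, 59 → 110
Total encoded bits = sum of merged weights = 32 + 51 + 59 + 110 = 252.

252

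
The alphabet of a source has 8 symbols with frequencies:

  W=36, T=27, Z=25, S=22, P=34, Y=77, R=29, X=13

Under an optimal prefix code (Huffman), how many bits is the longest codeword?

Merge the two lowest-weight nodes at each step:
combine X(13), S(22) → 35
combine Z(25), T(27) → 52
combine R(29), P(34) → 63
combine 35, W(36) → 71
combine 52, 63 → 115
combine 71, Y(77) → 148
combine 115, 148 → 263
The first pair merged (X, S) ends up deepest, at depth 4.

4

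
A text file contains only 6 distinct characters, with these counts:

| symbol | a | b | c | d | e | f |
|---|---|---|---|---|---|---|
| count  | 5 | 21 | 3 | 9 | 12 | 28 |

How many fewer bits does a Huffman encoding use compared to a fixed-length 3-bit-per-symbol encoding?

53

Fixed-length: 3 bits × 78 symbols = 234 bits.
Huffman merges:
combine c(3), a(5) → 8
combine 8, d(9) → 17
combine e(12), 17 → 29
combine b(21), f(28) → 49
combine 29, 49 → 78
Huffman total = 8 + 17 + 29 + 49 + 78 = 181 bits.
Saving = 234 − 181 = 53 bits.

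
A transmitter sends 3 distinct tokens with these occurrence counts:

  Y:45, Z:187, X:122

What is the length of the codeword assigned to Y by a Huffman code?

2

Build the tree from the bottom:
combine Y(45), X(122) → 167
combine 167, Z(187) → 354
Y sits 2 levels below the root, so its codeword is 2 bits.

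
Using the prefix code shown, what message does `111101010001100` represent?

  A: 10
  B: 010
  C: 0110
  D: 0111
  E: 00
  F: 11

FFBAEFE

Read left to right; each codeword is recognised as soon as it completes (prefix code):
  11→F | 11→F | 010→B | 10→A | 00→E | 11→F | 00→E
Decoded message: FFBAEFE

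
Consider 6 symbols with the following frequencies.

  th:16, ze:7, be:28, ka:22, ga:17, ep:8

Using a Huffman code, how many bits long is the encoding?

Build the Huffman tree bottom-up:
merge ze(7) and ep(8): 15
merge 15 and th(16): 31
merge ga(17) and ka(22): 39
merge be(28) and 31: 59
merge 39 and 59: 98
The encoded length is the sum of every internal node's weight: 15 + 31 + 39 + 59 + 98 = 242 bits.

242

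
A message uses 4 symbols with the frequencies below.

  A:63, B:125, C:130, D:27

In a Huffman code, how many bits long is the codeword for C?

Huffman merges, smallest pair first:
D(27) + A(63) → 90
90 + B(125) → 215
C(130) + 215 → 345
C is merged only at the final step, so code length = 1.

1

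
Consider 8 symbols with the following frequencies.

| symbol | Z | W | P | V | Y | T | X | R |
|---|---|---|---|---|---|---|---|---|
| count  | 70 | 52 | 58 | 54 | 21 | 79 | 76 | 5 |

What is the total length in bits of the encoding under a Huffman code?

Build the Huffman tree bottom-up:
combine R(5), Y(21) → 26
combine 26, W(52) → 78
combine V(54), P(58) → 112
combine Z(70), X(76) → 146
combine 78, T(79) → 157
combine 112, 146 → 258
combine 157, 258 → 415
Total encoded bits = sum of merged weights = 26 + 78 + 112 + 146 + 157 + 258 + 415 = 1192.

1192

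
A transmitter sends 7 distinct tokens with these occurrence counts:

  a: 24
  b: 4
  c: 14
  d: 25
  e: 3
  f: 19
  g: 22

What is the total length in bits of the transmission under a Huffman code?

290

Greedily combine the two least-frequent nodes:
combine e(3), b(4) → 7
combine 7, c(14) → 21
combine f(19), 21 → 40
combine g(22), a(24) → 46
combine d(25), 40 → 65
combine 46, 65 → 111
The encoded length is the sum of every internal node's weight: 7 + 21 + 40 + 46 + 65 + 111 = 290 bits.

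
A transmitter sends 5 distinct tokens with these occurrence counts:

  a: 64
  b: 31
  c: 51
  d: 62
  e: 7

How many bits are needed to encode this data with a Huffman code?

Build the Huffman tree bottom-up:
combine e(7), b(31) → 38
combine 38, c(51) → 89
combine d(62), a(64) → 126
combine 89, 126 → 215
The encoded length is the sum of every internal node's weight: 38 + 89 + 126 + 215 = 468 bits.

468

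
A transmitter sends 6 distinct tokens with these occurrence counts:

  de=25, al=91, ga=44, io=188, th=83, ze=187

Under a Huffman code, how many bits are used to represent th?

3

Build the tree from the bottom:
combine de(25), ga(44) → 69
combine 69, th(83) → 152
combine al(91), 152 → 243
combine ze(187), io(188) → 375
combine 243, 375 → 618
The subtree containing th is merged 3 times, so code length = 3.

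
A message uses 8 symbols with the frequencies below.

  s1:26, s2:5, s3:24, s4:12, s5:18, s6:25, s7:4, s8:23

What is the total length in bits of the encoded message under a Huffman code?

Merge the two smallest weights repeatedly:
combine s7(4), s2(5) → 9
combine 9, s4(12) → 21
combine s5(18), 21 → 39
combine s8(23), s3(24) → 47
combine s6(25), s1(26) → 51
combine 39, 47 → 86
combine 51, 86 → 137
Total encoded bits = sum of merged weights = 9 + 21 + 39 + 47 + 51 + 86 + 137 = 390.

390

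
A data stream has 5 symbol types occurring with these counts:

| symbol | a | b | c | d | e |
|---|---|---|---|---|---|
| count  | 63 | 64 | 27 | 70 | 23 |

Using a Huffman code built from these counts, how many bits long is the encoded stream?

544

Merge the two smallest weights repeatedly:
merge e(23) and c(27): 50
merge 50 and a(63): 113
merge b(64) and d(70): 134
merge 113 and 134: 247
Each symbol's bit-cost is frequency × depth; summing gives 544 bits (equivalently 50 + 113 + 134 + 247).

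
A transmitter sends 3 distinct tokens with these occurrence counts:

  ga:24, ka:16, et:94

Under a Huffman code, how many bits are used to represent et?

Repeatedly merge the two smallest:
combine ka(16), ga(24) → 40
combine 40, et(94) → 134
et is a child of the root — depth 1, so its codeword is a single bit.

1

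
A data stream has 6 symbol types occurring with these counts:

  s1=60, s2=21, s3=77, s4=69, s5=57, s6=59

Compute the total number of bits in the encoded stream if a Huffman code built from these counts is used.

Greedily combine the two least-frequent nodes:
s2(21) + s5(57) → 78
s6(59) + s1(60) → 119
s4(69) + s3(77) → 146
78 + 119 → 197
146 + 197 → 343
Total encoded bits = sum of merged weights = 78 + 119 + 146 + 197 + 343 = 883.

883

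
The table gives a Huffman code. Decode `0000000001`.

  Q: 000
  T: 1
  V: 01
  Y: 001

Read left to right; each codeword is recognised as soon as it completes (prefix code):
  000→Q | 000→Q | 000→Q | 1→T
Decoded message: QQQT

QQQT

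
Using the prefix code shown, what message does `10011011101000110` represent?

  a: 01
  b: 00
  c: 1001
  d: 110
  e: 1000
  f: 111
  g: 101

Read left to right; each codeword is recognised as soon as it completes (prefix code):
  1001→c | 101→g | 110→d | 1000→e | 110→d
Decoded message: cgded

cgded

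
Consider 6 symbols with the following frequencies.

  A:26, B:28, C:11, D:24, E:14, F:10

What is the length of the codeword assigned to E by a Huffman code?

Build the tree from the bottom:
F(10) + C(11) → 21
E(14) + 21 → 35
D(24) + A(26) → 50
B(28) + 35 → 63
50 + 63 → 113
E sits 3 levels below the root, so its codeword is 3 bits.

3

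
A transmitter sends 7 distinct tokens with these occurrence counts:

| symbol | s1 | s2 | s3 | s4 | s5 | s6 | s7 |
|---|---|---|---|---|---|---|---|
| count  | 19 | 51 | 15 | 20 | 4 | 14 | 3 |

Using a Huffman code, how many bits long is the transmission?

Build the Huffman tree bottom-up:
combine s7(3), s5(4) → 7
combine 7, s6(14) → 21
combine s3(15), s1(19) → 34
combine s4(20), 21 → 41
combine 34, 41 → 75
combine s2(51), 75 → 126
Each symbol's bit-cost is frequency × depth; summing gives 304 bits (equivalently 7 + 21 + 34 + 41 + 75 + 126).

304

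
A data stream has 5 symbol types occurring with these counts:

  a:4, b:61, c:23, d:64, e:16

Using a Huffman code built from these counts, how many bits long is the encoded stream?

335

Build the Huffman tree bottom-up:
merge a(4) and e(16): 20
merge 20 and c(23): 43
merge 43 and b(61): 104
merge d(64) and 104: 168
Total encoded bits = sum of merged weights = 20 + 43 + 104 + 168 = 335.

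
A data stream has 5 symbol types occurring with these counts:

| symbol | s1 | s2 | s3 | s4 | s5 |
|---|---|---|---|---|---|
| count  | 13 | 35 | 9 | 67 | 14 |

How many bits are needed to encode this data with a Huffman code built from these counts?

267

Build the Huffman tree bottom-up:
merge s3(9) and s1(13): 22
merge s5(14) and 22: 36
merge s2(35) and 36: 71
merge s4(67) and 71: 138
Total encoded bits = sum of merged weights = 22 + 36 + 71 + 138 = 267.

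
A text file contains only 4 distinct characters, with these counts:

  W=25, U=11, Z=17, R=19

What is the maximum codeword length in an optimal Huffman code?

2

Merge the two lowest-weight nodes at each step:
merge U(11) and Z(17): 28
merge R(19) and W(25): 44
merge 28 and 44: 72
The rarest symbols sit at the bottom; the longest codeword is 2 bits.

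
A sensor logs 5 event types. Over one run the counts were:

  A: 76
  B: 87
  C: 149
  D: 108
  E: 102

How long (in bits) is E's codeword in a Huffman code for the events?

Repeatedly merge the two smallest:
combine A(76), B(87) → 163
combine E(102), D(108) → 210
combine C(149), 163 → 312
combine 210, 312 → 522
E's leaf is at depth 2, giving a 2-bit codeword.

2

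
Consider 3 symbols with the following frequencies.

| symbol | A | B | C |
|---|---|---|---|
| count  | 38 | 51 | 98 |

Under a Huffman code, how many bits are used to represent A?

Repeatedly merge the two smallest:
combine A(38), B(51) → 89
combine 89, C(98) → 187
A sits 2 levels below the root, so its codeword is 2 bits.

2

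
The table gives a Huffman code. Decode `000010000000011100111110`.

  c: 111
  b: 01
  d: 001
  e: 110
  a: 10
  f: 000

Read left to right; each codeword is recognised as soon as it completes (prefix code):
  000→f | 01→b | 000→f | 000→f | 001→d | 110→e | 01→b | 111→c | 10→a
Decoded message: fbffdebca

fbffdebca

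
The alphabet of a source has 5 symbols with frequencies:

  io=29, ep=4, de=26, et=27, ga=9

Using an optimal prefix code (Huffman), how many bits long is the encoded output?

Greedily combine the two least-frequent nodes:
merge ep(4) and ga(9): 13
merge 13 and de(26): 39
merge et(27) and io(29): 56
merge 39 and 56: 95
The encoded length is the sum of every internal node's weight: 13 + 39 + 56 + 95 = 203 bits.

203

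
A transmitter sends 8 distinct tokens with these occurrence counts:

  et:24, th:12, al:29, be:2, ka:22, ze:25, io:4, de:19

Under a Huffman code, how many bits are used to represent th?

4

Repeatedly merge the two smallest:
combine be(2), io(4) → 6
combine 6, th(12) → 18
combine 18, de(19) → 37
combine ka(22), et(24) → 46
combine ze(25), al(29) → 54
combine 37, 46 → 83
combine 54, 83 → 137
The subtree containing th is merged 4 times, so code length = 4.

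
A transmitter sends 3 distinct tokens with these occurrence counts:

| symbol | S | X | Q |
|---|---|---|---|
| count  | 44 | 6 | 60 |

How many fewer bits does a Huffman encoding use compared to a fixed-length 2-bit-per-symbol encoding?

Fixed-length: 2 bits × 110 symbols = 220 bits.
Huffman merges:
combine X(6), S(44) → 50
combine 50, Q(60) → 110
Huffman total = 50 + 110 = 160 bits.
Saving = 220 − 160 = 60 bits.

60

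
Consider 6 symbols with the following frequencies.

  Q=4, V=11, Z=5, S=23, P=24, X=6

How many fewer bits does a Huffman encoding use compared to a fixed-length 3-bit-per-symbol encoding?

49

Fixed-length: 3 bits × 73 symbols = 219 bits.
Huffman merges:
Q(4) + Z(5) → 9
X(6) + 9 → 15
V(11) + 15 → 26
S(23) + P(24) → 47
26 + 47 → 73
Huffman total = 9 + 15 + 26 + 47 + 73 = 170 bits.
Saving = 219 − 170 = 49 bits.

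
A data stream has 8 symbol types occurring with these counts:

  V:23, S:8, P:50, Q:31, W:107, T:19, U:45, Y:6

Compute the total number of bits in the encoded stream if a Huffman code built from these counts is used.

Build the Huffman tree bottom-up:
Y(6) + S(8) → 14
14 + T(19) → 33
V(23) + Q(31) → 54
33 + U(45) → 78
P(50) + 54 → 104
78 + 104 → 182
W(107) + 182 → 289
The encoded length is the sum of every internal node's weight: 14 + 33 + 54 + 78 + 104 + 182 + 289 = 754 bits.

754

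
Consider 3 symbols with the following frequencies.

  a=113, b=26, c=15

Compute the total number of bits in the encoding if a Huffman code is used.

195

Merge the two smallest weights repeatedly:
c(15) + b(26) → 41
41 + a(113) → 154
Each symbol's bit-cost is frequency × depth; summing gives 195 bits (equivalently 41 + 154).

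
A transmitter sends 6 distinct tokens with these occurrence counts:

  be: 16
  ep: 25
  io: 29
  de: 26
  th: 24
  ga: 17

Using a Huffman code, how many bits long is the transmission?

356

Build the Huffman tree bottom-up:
combine be(16), ga(17) → 33
combine th(24), ep(25) → 49
combine de(26), io(29) → 55
combine 33, 49 → 82
combine 55, 82 → 137
Each symbol's bit-cost is frequency × depth; summing gives 356 bits (equivalently 33 + 49 + 55 + 82 + 137).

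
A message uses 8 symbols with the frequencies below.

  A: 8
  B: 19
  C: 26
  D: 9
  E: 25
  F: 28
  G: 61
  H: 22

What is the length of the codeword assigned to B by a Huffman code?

Huffman merges, smallest pair first:
merge A(8) and D(9): 17
merge 17 and B(19): 36
merge H(22) and E(25): 47
merge C(26) and F(28): 54
merge 36 and 47: 83
merge 54 and G(61): 115
merge 83 and 115: 198
B's leaf is at depth 3, giving a 3-bit codeword.

3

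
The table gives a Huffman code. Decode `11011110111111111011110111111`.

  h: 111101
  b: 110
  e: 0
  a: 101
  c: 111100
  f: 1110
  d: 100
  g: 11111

Read left to right; each codeword is recognised as soon as it completes (prefix code):
  110→b | 111101→h | 11111→g | 1110→f | 111101→h | 11111→g
Decoded message: bhgfhg

bhgfhg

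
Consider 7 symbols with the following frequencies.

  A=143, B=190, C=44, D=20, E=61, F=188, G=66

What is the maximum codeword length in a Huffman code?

5

Merge the two lowest-weight nodes at each step:
D(20) + C(44) → 64
E(61) + 64 → 125
G(66) + 125 → 191
A(143) + F(188) → 331
B(190) + 191 → 381
331 + 381 → 712
The rarest symbols sit at the bottom; the longest codeword is 5 bits.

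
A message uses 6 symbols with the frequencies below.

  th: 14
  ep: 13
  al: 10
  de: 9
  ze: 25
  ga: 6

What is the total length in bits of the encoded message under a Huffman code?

192

Greedily combine the two least-frequent nodes:
merge ga(6) and de(9): 15
merge al(10) and ep(13): 23
merge th(14) and 15: 29
merge 23 and ze(25): 48
merge 29 and 48: 77
Total encoded bits = sum of merged weights = 15 + 23 + 29 + 48 + 77 = 192.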